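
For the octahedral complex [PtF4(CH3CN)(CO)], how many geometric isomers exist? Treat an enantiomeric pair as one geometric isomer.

2

An octahedron has six vertices in three trans pairs; every non-trans pair is cis.
Working through the distinct placements yields 2 geometric isomers: CH3CN and CO mutually trans; CH3CN and CO mutually cis.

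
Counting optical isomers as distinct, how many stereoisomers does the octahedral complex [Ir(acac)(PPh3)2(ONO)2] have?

An octahedron has six vertices in three trans pairs; every non-trans pair is cis.
Each acac is bidentate and must span two cis positions.
Working through the distinct placements yields 3 geometric isomers: PPh3 cis, ONO trans; PPh3 cis, ONO cis (chiral); PPh3 trans, ONO cis.
One of these lacks any improper symmetry element and so occurs as an enantiomeric pair, giving 3 + 1 = 4 stereoisomers in total.

4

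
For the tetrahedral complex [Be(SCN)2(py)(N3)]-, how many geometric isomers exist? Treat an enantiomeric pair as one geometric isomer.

1

Only one geometric arrangement is possible.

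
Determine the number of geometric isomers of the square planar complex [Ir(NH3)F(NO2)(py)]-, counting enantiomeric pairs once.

3

A square has two trans pairs of vertices; adjacent vertices are cis.
There are 3 geometric isomers: (F/NO2 trans, NH3/py trans); (F/py trans, NH3/NO2 trans); (F/NH3 trans, NO2/py trans).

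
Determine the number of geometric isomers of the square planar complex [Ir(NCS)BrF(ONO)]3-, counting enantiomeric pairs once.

3

A square has two trans pairs of vertices; adjacent vertices are cis.
Systematic placement gives 3 geometric isomers: (Br/NCS trans, F/ONO trans); (Br/ONO trans, F/NCS trans); (Br/F trans, NCS/ONO trans).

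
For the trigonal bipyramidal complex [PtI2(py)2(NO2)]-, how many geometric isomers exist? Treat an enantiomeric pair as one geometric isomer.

5

Exhaustive case analysis gives 5 geometric isomers.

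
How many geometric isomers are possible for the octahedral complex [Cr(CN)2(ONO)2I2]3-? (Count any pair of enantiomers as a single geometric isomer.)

In an octahedral complex each vertex has one trans partner and four cis neighbours.
Working through the distinct placements yields 5 geometric isomers: CN trans, ONO trans, I trans; CN trans, ONO cis, I cis; CN cis, ONO trans, I cis; CN cis, ONO cis, I cis (chiral); CN cis, ONO cis, I trans.

5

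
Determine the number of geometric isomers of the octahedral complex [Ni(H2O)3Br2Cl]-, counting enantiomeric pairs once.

3

The distinct arrangements are (3 in all): H2O mer, Br trans; H2O mer, Br cis; H2O fac, Br cis.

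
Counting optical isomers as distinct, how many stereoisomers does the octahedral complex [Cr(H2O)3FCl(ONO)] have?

5

An octahedron has six vertices in three trans pairs; every non-trans pair is cis.
There are 4 geometric isomers: H2O mer (3 arrangements); H2O fac (chiral).
One of these lacks any improper symmetry element and so occurs as an enantiomeric pair, giving 4 + 1 = 5 stereoisomers in total.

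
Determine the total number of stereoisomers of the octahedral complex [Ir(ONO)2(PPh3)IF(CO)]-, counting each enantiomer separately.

15

The six octahedral sites form three mutually perpendicular trans pairs.
Systematic enumeration (placing each ligand type in turn and discarding arrangements equivalent by rotation or reflection) gives 9 geometric isomers.
Of these, 6 lack any improper symmetry element and so occur as enantiomeric pairs, giving 9 + 6 = 15 stereoisomers in total.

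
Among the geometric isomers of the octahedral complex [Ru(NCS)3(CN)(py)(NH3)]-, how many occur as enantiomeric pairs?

1

An octahedron has six vertices in three trans pairs; every non-trans pair is cis.
The distinct arrangements are (4 in all): NCS mer (3 arrangements); NCS fac (chiral).
One of these lacks any improper symmetry element and so occurs as an enantiomeric pair, giving 4 + 1 = 5 stereoisomers in total.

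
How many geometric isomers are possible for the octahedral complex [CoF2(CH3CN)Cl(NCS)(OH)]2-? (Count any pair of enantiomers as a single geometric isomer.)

The six octahedral sites form three mutually perpendicular trans pairs.
Placing the ligands in turn and identifying arrangements related by rotation or reflection leaves 9 distinct geometric isomers.

9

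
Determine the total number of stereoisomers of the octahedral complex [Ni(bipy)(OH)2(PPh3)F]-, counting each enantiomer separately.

An octahedron has six vertices in three trans pairs; every non-trans pair is cis.
Each bipy is bidentate and must span two cis positions.
The distinct arrangements are (4 in all): OH cis (3 arrangements, 2 chiral); OH trans.
Of these, 2 lack any improper symmetry element and so occur as enantiomeric pairs, giving 4 + 2 = 6 stereoisomers in total.

6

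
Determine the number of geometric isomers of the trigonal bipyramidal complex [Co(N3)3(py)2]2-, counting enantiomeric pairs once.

The distinct arrangements are (3 in all): py both equatorial; py one axial, one equatorial; py both axial.

3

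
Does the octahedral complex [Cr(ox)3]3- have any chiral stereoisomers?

yes

In an octahedral complex each vertex has one trans partner and four cis neighbours.
Each ox is bidentate and must span two cis positions.
Only one geometric arrangement is possible; it has no improper symmetry element, so it exists as a pair of enantiomers (2 stereoisomers).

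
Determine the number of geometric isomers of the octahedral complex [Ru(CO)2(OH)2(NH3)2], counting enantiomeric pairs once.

5

In an octahedral complex each vertex has one trans partner and four cis neighbours.
There are 5 geometric isomers: CO trans, OH trans, NH3 trans; CO trans, OH cis, NH3 cis; CO cis, OH trans, NH3 cis; CO cis, OH cis, NH3 cis (chiral); CO cis, OH cis, NH3 trans.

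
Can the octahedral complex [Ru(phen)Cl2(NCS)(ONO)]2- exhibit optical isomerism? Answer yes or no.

yes

In an octahedral complex each vertex has one trans partner and four cis neighbours.
Each phen is bidentate and must span two cis positions.
Working through the distinct placements yields 4 geometric isomers: Cl trans; Cl cis (3 arrangements, 2 chiral).
Of these, 2 lack any improper symmetry element and so occur as enantiomeric pairs, giving 4 + 2 = 6 stereoisomers in total.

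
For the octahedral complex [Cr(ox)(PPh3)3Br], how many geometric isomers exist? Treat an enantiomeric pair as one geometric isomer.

2

Each ox is bidentate and must span two cis positions.
There are 2 geometric isomers: PPh3 fac; PPh3 mer.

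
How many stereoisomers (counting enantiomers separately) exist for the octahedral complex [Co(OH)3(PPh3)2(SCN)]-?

The six octahedral sites form three mutually perpendicular trans pairs.
Systematic placement gives 3 geometric isomers: OH mer, PPh3 cis; OH mer, PPh3 trans; OH fac, PPh3 cis.
Each arrangement has an internal mirror plane or centre of symmetry, so none is chiral.

3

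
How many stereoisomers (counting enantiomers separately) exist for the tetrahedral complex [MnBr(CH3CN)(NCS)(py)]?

In a tetrahedral complex all four positions are equivalent and every pair of ligands is adjacent — there is no cis/trans distinction.
Only one geometric arrangement is possible; it has no improper symmetry element, so it exists as a pair of enantiomers (2 stereoisomers).

2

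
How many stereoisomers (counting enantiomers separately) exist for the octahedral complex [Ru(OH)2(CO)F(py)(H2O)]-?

15

The six octahedral sites form three mutually perpendicular trans pairs.
Exhaustive case analysis gives 9 geometric isomers.
Of these, 6 lack any improper symmetry element and so occur as enantiomeric pairs, giving 9 + 6 = 15 stereoisomers in total.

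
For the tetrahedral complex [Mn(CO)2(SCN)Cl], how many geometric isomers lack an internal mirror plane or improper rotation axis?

0

Only one geometric arrangement is possible.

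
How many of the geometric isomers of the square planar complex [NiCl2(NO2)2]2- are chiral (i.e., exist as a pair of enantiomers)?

A square has two trans pairs of vertices; adjacent vertices are cis.
Working through the distinct placements yields 2 geometric isomers: Cl cis; Cl trans.
Each arrangement has an internal mirror plane or centre of symmetry, so none is chiral.

0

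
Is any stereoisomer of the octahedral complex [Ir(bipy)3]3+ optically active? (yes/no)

In an octahedral complex each vertex has one trans partner and four cis neighbours.
Each bipy is bidentate and must span two cis positions.
Only one geometric arrangement is possible; it has no improper symmetry element, so it exists as a pair of enantiomers (2 stereoisomers).

yes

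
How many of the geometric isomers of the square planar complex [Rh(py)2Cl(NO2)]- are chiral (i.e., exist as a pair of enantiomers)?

0

In a square planar complex each vertex has one trans partner and two cis neighbours.
The distinct arrangements are (2 in all): py cis; py trans.
Each arrangement has an internal mirror plane or centre of symmetry, so none is chiral.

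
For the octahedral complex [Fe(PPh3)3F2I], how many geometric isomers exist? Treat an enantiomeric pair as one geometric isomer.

The distinct arrangements are (3 in all): PPh3 mer, F trans; PPh3 mer, F cis; PPh3 fac, F cis.

3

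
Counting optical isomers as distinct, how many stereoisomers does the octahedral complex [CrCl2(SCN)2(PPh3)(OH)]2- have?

An octahedron has six vertices in three trans pairs; every non-trans pair is cis.
Working through the distinct placements yields 6 geometric isomers: Cl trans, SCN trans; Cl trans, SCN cis; Cl cis, SCN trans; Cl cis, SCN cis (3 arrangements, 2 chiral).
Of these, 2 lack any improper symmetry element and so occur as enantiomeric pairs, giving 6 + 2 = 8 stereoisomers in total.

8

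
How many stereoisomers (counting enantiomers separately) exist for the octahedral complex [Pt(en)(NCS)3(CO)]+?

Each en is bidentate and must span two cis positions.
There are 2 geometric isomers: NCS fac; NCS mer.
Each arrangement has an internal mirror plane or centre of symmetry, so none is chiral.

2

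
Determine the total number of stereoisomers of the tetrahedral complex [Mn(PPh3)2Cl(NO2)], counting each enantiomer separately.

All four vertices of a tetrahedron are equivalent and mutually adjacent, so cis/trans isomerism cannot arise.
Only one geometric arrangement is possible.

1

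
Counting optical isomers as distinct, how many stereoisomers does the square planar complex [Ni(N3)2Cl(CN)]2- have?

2

Working through the distinct placements yields 2 geometric isomers: N3 cis; N3 trans.
Each arrangement has an internal mirror plane or centre of symmetry, so none is chiral.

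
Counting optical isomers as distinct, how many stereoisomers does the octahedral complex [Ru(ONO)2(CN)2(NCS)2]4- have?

6

In an octahedral complex each vertex has one trans partner and four cis neighbours.
There are 5 geometric isomers: ONO trans, CN trans, NCS trans; ONO cis, CN trans, NCS cis; ONO trans, CN cis, NCS cis; ONO cis, CN cis, NCS cis (chiral); ONO cis, CN cis, NCS trans.
One of these lacks any improper symmetry element and so occurs as an enantiomeric pair, giving 5 + 1 = 6 stereoisomers in total.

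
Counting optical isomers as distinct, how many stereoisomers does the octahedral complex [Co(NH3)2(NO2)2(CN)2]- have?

The six octahedral sites form three mutually perpendicular trans pairs.
Working through the distinct placements yields 5 geometric isomers: NH3 trans, NO2 trans, CN trans; NH3 cis, NO2 cis, CN trans; NH3 cis, NO2 trans, CN cis; NH3 cis, NO2 cis, CN cis (chiral); NH3 trans, NO2 cis, CN cis.
One of these lacks any improper symmetry element and so occurs as an enantiomeric pair, giving 5 + 1 = 6 stereoisomers in total.

6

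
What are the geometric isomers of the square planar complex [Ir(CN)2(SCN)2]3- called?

cis and trans

There are 2 geometric isomers: CN cis; CN trans.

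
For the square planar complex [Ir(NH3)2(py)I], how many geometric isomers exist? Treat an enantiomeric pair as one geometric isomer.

2

A square has two trans pairs of vertices; adjacent vertices are cis.
Working through the distinct placements yields 2 geometric isomers: NH3 cis; NH3 trans.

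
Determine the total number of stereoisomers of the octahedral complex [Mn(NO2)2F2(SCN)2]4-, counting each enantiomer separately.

There are 5 geometric isomers: NO2 trans, F trans, SCN trans; NO2 cis, F trans, SCN cis; NO2 cis, F cis, SCN trans; NO2 cis, F cis, SCN cis (chiral); NO2 trans, F cis, SCN cis.
One of these lacks any improper symmetry element and so occurs as an enantiomeric pair, giving 5 + 1 = 6 stereoisomers in total.

6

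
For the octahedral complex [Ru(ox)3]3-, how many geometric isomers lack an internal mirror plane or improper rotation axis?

In an octahedral complex each vertex has one trans partner and four cis neighbours.
Each ox is bidentate and must span two cis positions.
Only one geometric arrangement is possible; it has no improper symmetry element, so it exists as a pair of enantiomers (2 stereoisomers).

1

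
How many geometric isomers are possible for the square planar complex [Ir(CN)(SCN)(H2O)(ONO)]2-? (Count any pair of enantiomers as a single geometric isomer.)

3

A square has two trans pairs of vertices; adjacent vertices are cis.
Systematic placement gives 3 geometric isomers: (CN/ONO trans, H2O/SCN trans); (CN/SCN trans, H2O/ONO trans); (CN/H2O trans, ONO/SCN trans).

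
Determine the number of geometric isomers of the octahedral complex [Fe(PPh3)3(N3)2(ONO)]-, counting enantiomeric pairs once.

3

In an octahedral complex each vertex has one trans partner and four cis neighbours.
Working through the distinct placements yields 3 geometric isomers: PPh3 mer, N3 trans; PPh3 mer, N3 cis; PPh3 fac, N3 cis.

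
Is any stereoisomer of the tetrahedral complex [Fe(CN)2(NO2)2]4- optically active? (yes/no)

no

In a tetrahedral complex all four positions are equivalent and every pair of ligands is adjacent — there is no cis/trans distinction.
Only one geometric arrangement is possible.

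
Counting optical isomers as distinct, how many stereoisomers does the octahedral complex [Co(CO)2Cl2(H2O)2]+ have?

The distinct arrangements are (5 in all): CO trans, Cl trans, H2O trans; CO trans, Cl cis, H2O cis; CO cis, Cl cis, H2O trans; CO cis, Cl cis, H2O cis (chiral); CO cis, Cl trans, H2O cis.
One of these lacks any improper symmetry element and so occurs as an enantiomeric pair, giving 5 + 1 = 6 stereoisomers in total.

6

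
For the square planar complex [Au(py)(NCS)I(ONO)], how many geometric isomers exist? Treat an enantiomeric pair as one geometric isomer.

A square has two trans pairs of vertices; adjacent vertices are cis.
Working through the distinct placements yields 3 geometric isomers: (I/ONO trans, NCS/py trans); (I/py trans, NCS/ONO trans); (I/NCS trans, ONO/py trans).

3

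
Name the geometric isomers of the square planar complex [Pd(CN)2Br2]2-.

In a square planar complex each vertex has one trans partner and two cis neighbours.
Systematic placement gives 2 geometric isomers: CN cis; CN trans.

cis and trans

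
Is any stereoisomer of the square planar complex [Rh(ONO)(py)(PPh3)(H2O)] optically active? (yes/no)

A square has two trans pairs of vertices; adjacent vertices are cis.
The distinct arrangements are (3 in all): (H2O/PPh3 trans, ONO/py trans); (H2O/py trans, ONO/PPh3 trans); (H2O/ONO trans, PPh3/py trans).
Each arrangement has an internal mirror plane or centre of symmetry, so none is chiral.

no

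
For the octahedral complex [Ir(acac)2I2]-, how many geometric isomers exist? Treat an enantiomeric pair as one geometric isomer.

2

An octahedron has six vertices in three trans pairs; every non-trans pair is cis.
Each acac is bidentate and must span two cis positions.
Working through the distinct placements yields 2 geometric isomers: I trans; I cis (chiral).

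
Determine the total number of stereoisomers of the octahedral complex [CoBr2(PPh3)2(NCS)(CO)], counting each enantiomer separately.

8

In an octahedral complex each vertex has one trans partner and four cis neighbours.
The distinct arrangements are (6 in all): Br trans, PPh3 trans; Br trans, PPh3 cis; Br cis, PPh3 trans; Br cis, PPh3 cis (3 arrangements, 2 chiral).
Of these, 2 lack any improper symmetry element and so occur as enantiomeric pairs, giving 6 + 2 = 8 stereoisomers in total.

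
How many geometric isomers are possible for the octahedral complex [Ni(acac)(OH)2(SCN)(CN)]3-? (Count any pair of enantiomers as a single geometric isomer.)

In an octahedral complex each vertex has one trans partner and four cis neighbours.
Each acac is bidentate and must span two cis positions.
There are 4 geometric isomers: OH cis (3 arrangements, 2 chiral); OH trans.

4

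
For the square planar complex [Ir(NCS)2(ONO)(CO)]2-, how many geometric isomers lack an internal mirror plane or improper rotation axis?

In a square planar complex each vertex has one trans partner and two cis neighbours.
There are 2 geometric isomers: NCS cis; NCS trans.
Each arrangement has an internal mirror plane or centre of symmetry, so none is chiral.

0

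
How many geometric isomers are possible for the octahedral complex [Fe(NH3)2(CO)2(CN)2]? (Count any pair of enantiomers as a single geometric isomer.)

5

The distinct arrangements are (5 in all): NH3 trans, CO trans, CN trans; NH3 cis, CO cis, CN trans; NH3 trans, CO cis, CN cis; NH3 cis, CO cis, CN cis (chiral); NH3 cis, CO trans, CN cis.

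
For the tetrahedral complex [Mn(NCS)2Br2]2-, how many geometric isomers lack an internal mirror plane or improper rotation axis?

All four vertices of a tetrahedron are equivalent and mutually adjacent, so cis/trans isomerism cannot arise.
Only one geometric arrangement is possible.

0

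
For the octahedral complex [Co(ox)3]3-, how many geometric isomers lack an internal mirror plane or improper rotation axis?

In an octahedral complex each vertex has one trans partner and four cis neighbours.
Each ox is bidentate and must span two cis positions.
Only one geometric arrangement is possible; it has no improper symmetry element, so it exists as a pair of enantiomers (2 stereoisomers).

1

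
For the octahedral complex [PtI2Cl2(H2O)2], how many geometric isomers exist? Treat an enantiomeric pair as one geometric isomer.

5

Working through the distinct placements yields 5 geometric isomers: I trans, Cl trans, H2O trans; I cis, Cl trans, H2O cis; I trans, Cl cis, H2O cis; I cis, Cl cis, H2O cis (chiral); I cis, Cl cis, H2O trans.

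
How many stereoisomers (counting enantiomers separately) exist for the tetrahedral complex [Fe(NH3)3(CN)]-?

1

Only one geometric arrangement is possible.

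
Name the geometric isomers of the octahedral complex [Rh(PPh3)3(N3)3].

fac and mer

In an octahedral complex each vertex has one trans partner and four cis neighbours.
The distinct arrangements are (2 in all): PPh3 mer; PPh3 fac.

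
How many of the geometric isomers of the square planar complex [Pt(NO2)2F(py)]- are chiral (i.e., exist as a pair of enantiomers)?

Systematic placement gives 2 geometric isomers: NO2 cis; NO2 trans.
Each arrangement has an internal mirror plane or centre of symmetry, so none is chiral.

0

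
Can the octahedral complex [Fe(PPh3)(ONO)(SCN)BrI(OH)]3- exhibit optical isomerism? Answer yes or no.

Systematic enumeration (placing each ligand type in turn and discarding arrangements equivalent by rotation or reflection) gives 15 geometric isomers.
Of these, 15 lack any improper symmetry element and so occur as enantiomeric pairs, giving 15 + 15 = 30 stereoisomers in total.

yes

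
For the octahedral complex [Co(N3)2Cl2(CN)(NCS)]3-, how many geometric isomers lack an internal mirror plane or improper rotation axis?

The six octahedral sites form three mutually perpendicular trans pairs.
There are 6 geometric isomers: N3 cis, Cl cis (3 arrangements, 2 chiral); N3 trans, Cl cis; N3 cis, Cl trans; N3 trans, Cl trans.
Of these, 2 lack any improper symmetry element and so occur as enantiomeric pairs, giving 6 + 2 = 8 stereoisomers in total.

2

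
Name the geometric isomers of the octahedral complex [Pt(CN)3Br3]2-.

An octahedron has six vertices in three trans pairs; every non-trans pair is cis.
There are 2 geometric isomers: CN mer; CN fac.

fac and mer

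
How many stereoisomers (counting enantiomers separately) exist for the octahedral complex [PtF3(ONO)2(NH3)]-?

3

The distinct arrangements are (3 in all): F mer, ONO trans; F mer, ONO cis; F fac, ONO cis.
Each arrangement has an internal mirror plane or centre of symmetry, so none is chiral.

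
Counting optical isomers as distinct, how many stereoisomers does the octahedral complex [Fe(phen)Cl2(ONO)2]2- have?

In an octahedral complex each vertex has one trans partner and four cis neighbours.
Each phen is bidentate and must span two cis positions.
The distinct arrangements are (3 in all): Cl trans, ONO cis; Cl cis, ONO cis (chiral); Cl cis, ONO trans.
One of these lacks any improper symmetry element and so occurs as an enantiomeric pair, giving 3 + 1 = 4 stereoisomers in total.

4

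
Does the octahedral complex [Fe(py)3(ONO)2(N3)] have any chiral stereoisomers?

The six octahedral sites form three mutually perpendicular trans pairs.
The distinct arrangements are (3 in all): py mer, ONO cis; py mer, ONO trans; py fac, ONO cis.
Each arrangement has an internal mirror plane or centre of symmetry, so none is chiral.

no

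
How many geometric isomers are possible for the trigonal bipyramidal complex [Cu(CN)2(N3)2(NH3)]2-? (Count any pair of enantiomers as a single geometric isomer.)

A trigonal bipyramid has two axial and three equatorial sites, which are chemically inequivalent.
Systematic enumeration (placing each ligand type in turn and discarding arrangements equivalent by rotation or reflection) gives 5 geometric isomers.

5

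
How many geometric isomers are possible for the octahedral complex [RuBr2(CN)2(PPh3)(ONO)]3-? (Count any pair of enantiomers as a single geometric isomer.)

In an octahedral complex each vertex has one trans partner and four cis neighbours.
The distinct arrangements are (6 in all): Br trans, CN trans; Br trans, CN cis; Br cis, CN cis (3 arrangements, 2 chiral); Br cis, CN trans.

6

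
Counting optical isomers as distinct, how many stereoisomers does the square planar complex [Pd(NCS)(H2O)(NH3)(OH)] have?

3

A square has two trans pairs of vertices; adjacent vertices are cis.
Working through the distinct placements yields 3 geometric isomers: (H2O/NH3 trans, NCS/OH trans); (H2O/OH trans, NCS/NH3 trans); (H2O/NCS trans, NH3/OH trans).
Each arrangement has an internal mirror plane or centre of symmetry, so none is chiral.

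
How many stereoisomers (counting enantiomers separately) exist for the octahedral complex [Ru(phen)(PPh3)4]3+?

Each phen is bidentate and must span two cis positions.
Only one geometric arrangement is possible.

1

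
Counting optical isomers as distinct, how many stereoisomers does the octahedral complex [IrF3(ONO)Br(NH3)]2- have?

An octahedron has six vertices in three trans pairs; every non-trans pair is cis.
There are 4 geometric isomers: F mer (3 arrangements); F fac (chiral).
One of these lacks any improper symmetry element and so occurs as an enantiomeric pair, giving 4 + 1 = 5 stereoisomers in total.

5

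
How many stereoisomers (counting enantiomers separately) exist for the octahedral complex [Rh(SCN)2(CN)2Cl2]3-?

6

In an octahedral complex each vertex has one trans partner and four cis neighbours.
Systematic placement gives 5 geometric isomers: SCN trans, CN trans, Cl trans; SCN cis, CN trans, Cl cis; SCN trans, CN cis, Cl cis; SCN cis, CN cis, Cl cis (chiral); SCN cis, CN cis, Cl trans.
One of these lacks any improper symmetry element and so occurs as an enantiomeric pair, giving 5 + 1 = 6 stereoisomers in total.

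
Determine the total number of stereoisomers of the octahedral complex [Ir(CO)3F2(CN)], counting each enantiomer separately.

Systematic placement gives 3 geometric isomers: CO mer, F trans; CO fac, F cis; CO mer, F cis.
Each arrangement has an internal mirror plane or centre of symmetry, so none is chiral.

3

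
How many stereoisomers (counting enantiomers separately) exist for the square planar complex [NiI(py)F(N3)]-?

A square has two trans pairs of vertices; adjacent vertices are cis.
There are 3 geometric isomers: (F/N3 trans, I/py trans); (F/py trans, I/N3 trans); (F/I trans, N3/py trans).
Each arrangement has an internal mirror plane or centre of symmetry, so none is chiral.

3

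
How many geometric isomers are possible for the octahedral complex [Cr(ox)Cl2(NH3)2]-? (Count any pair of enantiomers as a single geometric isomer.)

3

Each ox is bidentate and must span two cis positions.
Working through the distinct placements yields 3 geometric isomers: Cl trans, NH3 cis; Cl cis, NH3 cis (chiral); Cl cis, NH3 trans.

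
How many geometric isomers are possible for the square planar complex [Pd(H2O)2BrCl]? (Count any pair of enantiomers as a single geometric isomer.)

2

In a square planar complex each vertex has one trans partner and two cis neighbours.
The distinct arrangements are (2 in all): H2O cis; H2O trans.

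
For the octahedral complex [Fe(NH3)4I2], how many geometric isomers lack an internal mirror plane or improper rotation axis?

In an octahedral complex each vertex has one trans partner and four cis neighbours.
Systematic placement gives 2 geometric isomers: I trans; I cis.
Each arrangement has an internal mirror plane or centre of symmetry, so none is chiral.

0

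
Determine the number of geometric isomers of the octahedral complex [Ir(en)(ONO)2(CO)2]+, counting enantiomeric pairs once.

3

Each en is bidentate and must span two cis positions.
Systematic placement gives 3 geometric isomers: ONO cis, CO trans; ONO cis, CO cis (chiral); ONO trans, CO cis.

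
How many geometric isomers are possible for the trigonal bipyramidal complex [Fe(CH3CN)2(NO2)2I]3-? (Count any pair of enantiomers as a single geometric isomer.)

A trigonal bipyramid has two axial and three equatorial sites, which are chemically inequivalent.
Exhaustive case analysis gives 5 geometric isomers.

5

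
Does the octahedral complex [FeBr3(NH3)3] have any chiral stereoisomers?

no

The six octahedral sites form three mutually perpendicular trans pairs.
Systematic placement gives 2 geometric isomers: Br mer; Br fac.
Each arrangement has an internal mirror plane or centre of symmetry, so none is chiral.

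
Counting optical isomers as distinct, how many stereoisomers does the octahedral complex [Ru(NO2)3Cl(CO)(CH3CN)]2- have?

An octahedron has six vertices in three trans pairs; every non-trans pair is cis.
The distinct arrangements are (4 in all): NO2 mer (3 arrangements); NO2 fac (chiral).
One of these lacks any improper symmetry element and so occurs as an enantiomeric pair, giving 4 + 1 = 5 stereoisomers in total.

5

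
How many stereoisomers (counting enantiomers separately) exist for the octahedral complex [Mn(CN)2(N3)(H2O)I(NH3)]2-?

15

The six octahedral sites form three mutually perpendicular trans pairs.
Placing the ligands in turn and identifying arrangements related by rotation or reflection leaves 9 distinct geometric isomers.
Of these, 6 lack any improper symmetry element and so occur as enantiomeric pairs, giving 9 + 6 = 15 stereoisomers in total.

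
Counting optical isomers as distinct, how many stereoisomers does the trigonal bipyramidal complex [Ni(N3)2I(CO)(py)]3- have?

Placing the ligands in turn and identifying arrangements related by rotation or reflection leaves 7 distinct geometric isomers.
Of these, 3 lack any improper symmetry element and so occur as enantiomeric pairs, giving 7 + 3 = 10 stereoisomers in total.

10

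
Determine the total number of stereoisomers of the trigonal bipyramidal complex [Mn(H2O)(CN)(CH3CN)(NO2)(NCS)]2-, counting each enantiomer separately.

In a trigonal bipyramid the two axial positions differ from the three equatorial ones.
Placing the ligands in turn and identifying arrangements related by rotation or reflection leaves 10 distinct geometric isomers.
Of these, 10 lack any improper symmetry element and so occur as enantiomeric pairs, giving 10 + 10 = 20 stereoisomers in total.

20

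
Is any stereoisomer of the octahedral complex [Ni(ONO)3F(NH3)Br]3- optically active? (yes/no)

yes

The six octahedral sites form three mutually perpendicular trans pairs.
Systematic placement gives 4 geometric isomers: ONO mer (3 arrangements); ONO fac (chiral).
One of these lacks any improper symmetry element and so occurs as an enantiomeric pair, giving 4 + 1 = 5 stereoisomers in total.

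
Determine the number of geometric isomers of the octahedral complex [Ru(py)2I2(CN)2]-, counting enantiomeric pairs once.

The six octahedral sites form three mutually perpendicular trans pairs.
Working through the distinct placements yields 5 geometric isomers: py trans, I trans, CN trans; py cis, I cis, CN trans; py trans, I cis, CN cis; py cis, I cis, CN cis (chiral); py cis, I trans, CN cis.

5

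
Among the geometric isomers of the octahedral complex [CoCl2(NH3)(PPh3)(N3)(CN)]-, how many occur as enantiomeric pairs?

6

Systematic enumeration (placing each ligand type in turn and discarding arrangements equivalent by rotation or reflection) gives 9 geometric isomers.
Of these, 6 lack any improper symmetry element and so occur as enantiomeric pairs, giving 9 + 6 = 15 stereoisomers in total.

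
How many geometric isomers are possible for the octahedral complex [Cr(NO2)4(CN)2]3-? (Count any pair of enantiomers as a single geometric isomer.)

The six octahedral sites form three mutually perpendicular trans pairs.
Working through the distinct placements yields 2 geometric isomers: CN trans; CN cis.

2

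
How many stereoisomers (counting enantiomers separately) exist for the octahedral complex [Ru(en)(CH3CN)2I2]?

4

Each en is bidentate and must span two cis positions.
Working through the distinct placements yields 3 geometric isomers: CH3CN trans, I cis; CH3CN cis, I cis (chiral); CH3CN cis, I trans.
One of these lacks any improper symmetry element and so occurs as an enantiomeric pair, giving 3 + 1 = 4 stereoisomers in total.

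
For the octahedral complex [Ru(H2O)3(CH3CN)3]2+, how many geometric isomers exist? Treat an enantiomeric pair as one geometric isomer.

2

An octahedron has six vertices in three trans pairs; every non-trans pair is cis.
There are 2 geometric isomers: H2O mer; H2O fac.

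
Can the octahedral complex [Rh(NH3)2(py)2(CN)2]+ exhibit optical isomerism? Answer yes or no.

yes

The distinct arrangements are (5 in all): NH3 trans, py trans, CN trans; NH3 cis, py cis, CN trans; NH3 cis, py trans, CN cis; NH3 cis, py cis, CN cis (chiral); NH3 trans, py cis, CN cis.
One of these lacks any improper symmetry element and so occurs as an enantiomeric pair, giving 5 + 1 = 6 stereoisomers in total.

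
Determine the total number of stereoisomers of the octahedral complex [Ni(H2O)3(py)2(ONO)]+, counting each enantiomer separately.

There are 3 geometric isomers: H2O mer, py trans; H2O mer, py cis; H2O fac, py cis.
Each arrangement has an internal mirror plane or centre of symmetry, so none is chiral.

3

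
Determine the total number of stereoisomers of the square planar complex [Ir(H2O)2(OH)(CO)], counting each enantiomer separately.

There are 2 geometric isomers: H2O cis; H2O trans.
Each arrangement has an internal mirror plane or centre of symmetry, so none is chiral.

2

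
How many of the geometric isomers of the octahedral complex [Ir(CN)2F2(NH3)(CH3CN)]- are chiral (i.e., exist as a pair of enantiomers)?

In an octahedral complex each vertex has one trans partner and four cis neighbours.
There are 6 geometric isomers: CN cis, F cis (3 arrangements, 2 chiral); CN cis, F trans; CN trans, F cis; CN trans, F trans.
Of these, 2 lack any improper symmetry element and so occur as enantiomeric pairs, giving 6 + 2 = 8 stereoisomers in total.

2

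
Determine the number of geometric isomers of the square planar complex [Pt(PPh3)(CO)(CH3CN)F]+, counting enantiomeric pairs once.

A square has two trans pairs of vertices; adjacent vertices are cis.
Systematic placement gives 3 geometric isomers: (CH3CN/F trans, CO/PPh3 trans); (CH3CN/PPh3 trans, CO/F trans); (CH3CN/CO trans, F/PPh3 trans).

3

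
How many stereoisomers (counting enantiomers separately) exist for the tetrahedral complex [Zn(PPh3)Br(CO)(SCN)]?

In a tetrahedral complex all four positions are equivalent and every pair of ligands is adjacent — there is no cis/trans distinction.
Only one geometric arrangement is possible; it has no improper symmetry element, so it exists as a pair of enantiomers (2 stereoisomers).

2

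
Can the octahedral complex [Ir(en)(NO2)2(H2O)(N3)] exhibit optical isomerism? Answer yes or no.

Each en is bidentate and must span two cis positions.
The distinct arrangements are (4 in all): NO2 cis (3 arrangements, 2 chiral); NO2 trans.
Of these, 2 lack any improper symmetry element and so occur as enantiomeric pairs, giving 4 + 2 = 6 stereoisomers in total.

yes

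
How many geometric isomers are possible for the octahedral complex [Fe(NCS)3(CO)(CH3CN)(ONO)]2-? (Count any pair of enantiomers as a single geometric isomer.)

4

In an octahedral complex each vertex has one trans partner and four cis neighbours.
Systematic placement gives 4 geometric isomers: NCS mer (3 arrangements); NCS fac (chiral).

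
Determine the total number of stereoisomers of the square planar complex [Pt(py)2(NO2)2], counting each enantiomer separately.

2

In a square planar complex each vertex has one trans partner and two cis neighbours.
Systematic placement gives 2 geometric isomers: py cis; py trans.
Each arrangement has an internal mirror plane or centre of symmetry, so none is chiral.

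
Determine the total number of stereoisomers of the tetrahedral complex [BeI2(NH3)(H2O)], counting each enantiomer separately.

Only one geometric arrangement is possible.

1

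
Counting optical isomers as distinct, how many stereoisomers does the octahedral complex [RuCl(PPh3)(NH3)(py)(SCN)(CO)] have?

Exhaustive case analysis gives 15 geometric isomers.
Of these, 15 lack any improper symmetry element and so occur as enantiomeric pairs, giving 15 + 15 = 30 stereoisomers in total.

30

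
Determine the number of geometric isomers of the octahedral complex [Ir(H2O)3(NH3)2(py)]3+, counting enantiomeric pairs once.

In an octahedral complex each vertex has one trans partner and four cis neighbours.
Working through the distinct placements yields 3 geometric isomers: H2O mer, NH3 cis; H2O mer, NH3 trans; H2O fac, NH3 cis.

3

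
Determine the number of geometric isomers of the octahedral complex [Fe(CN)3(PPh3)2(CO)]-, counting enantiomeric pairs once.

3

The distinct arrangements are (3 in all): CN mer, PPh3 trans; CN mer, PPh3 cis; CN fac, PPh3 cis.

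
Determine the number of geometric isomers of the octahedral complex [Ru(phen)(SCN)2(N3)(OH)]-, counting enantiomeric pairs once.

4

An octahedron has six vertices in three trans pairs; every non-trans pair is cis.
Each phen is bidentate and must span two cis positions.
There are 4 geometric isomers: SCN cis (3 arrangements, 2 chiral); SCN trans.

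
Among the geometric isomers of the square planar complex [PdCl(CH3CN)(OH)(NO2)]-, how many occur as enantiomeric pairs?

A square has two trans pairs of vertices; adjacent vertices are cis.
The distinct arrangements are (3 in all): (CH3CN/NO2 trans, Cl/OH trans); (CH3CN/OH trans, Cl/NO2 trans); (CH3CN/Cl trans, NO2/OH trans).
Each arrangement has an internal mirror plane or centre of symmetry, so none is chiral.

0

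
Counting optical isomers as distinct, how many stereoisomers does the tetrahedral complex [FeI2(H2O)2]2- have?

1

All four vertices of a tetrahedron are equivalent and mutually adjacent, so cis/trans isomerism cannot arise.
Only one geometric arrangement is possible.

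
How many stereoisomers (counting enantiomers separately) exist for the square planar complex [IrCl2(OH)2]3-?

2

In a square planar complex each vertex has one trans partner and two cis neighbours.
Working through the distinct placements yields 2 geometric isomers: Cl cis; Cl trans.
Each arrangement has an internal mirror plane or centre of symmetry, so none is chiral.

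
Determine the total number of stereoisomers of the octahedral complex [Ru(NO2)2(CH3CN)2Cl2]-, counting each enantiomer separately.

Working through the distinct placements yields 5 geometric isomers: NO2 trans, CH3CN trans, Cl trans; NO2 cis, CH3CN trans, Cl cis; NO2 trans, CH3CN cis, Cl cis; NO2 cis, CH3CN cis, Cl cis (chiral); NO2 cis, CH3CN cis, Cl trans.
One of these lacks any improper symmetry element and so occurs as an enantiomeric pair, giving 5 + 1 = 6 stereoisomers in total.

6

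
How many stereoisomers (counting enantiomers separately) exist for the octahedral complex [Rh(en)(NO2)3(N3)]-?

2

The six octahedral sites form three mutually perpendicular trans pairs.
Each en is bidentate and must span two cis positions.
The distinct arrangements are (2 in all): NO2 fac; NO2 mer.
Each arrangement has an internal mirror plane or centre of symmetry, so none is chiral.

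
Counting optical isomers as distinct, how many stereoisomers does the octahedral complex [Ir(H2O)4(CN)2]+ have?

An octahedron has six vertices in three trans pairs; every non-trans pair is cis.
Systematic placement gives 2 geometric isomers: CN trans; CN cis.
Each arrangement has an internal mirror plane or centre of symmetry, so none is chiral.

2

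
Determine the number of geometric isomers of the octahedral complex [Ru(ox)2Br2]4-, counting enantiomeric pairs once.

In an octahedral complex each vertex has one trans partner and four cis neighbours.
Each ox is bidentate and must span two cis positions.
Systematic placement gives 2 geometric isomers: Br trans; Br cis (chiral).

2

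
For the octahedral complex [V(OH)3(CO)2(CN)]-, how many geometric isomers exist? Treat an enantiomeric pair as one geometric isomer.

3

Working through the distinct placements yields 3 geometric isomers: OH mer, CO cis; OH mer, CO trans; OH fac, CO cis.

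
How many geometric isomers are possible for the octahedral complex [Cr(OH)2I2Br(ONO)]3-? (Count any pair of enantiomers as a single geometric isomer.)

The six octahedral sites form three mutually perpendicular trans pairs.
The distinct arrangements are (6 in all): OH cis, I cis (3 arrangements, 2 chiral); OH trans, I cis; OH cis, I trans; OH trans, I trans.

6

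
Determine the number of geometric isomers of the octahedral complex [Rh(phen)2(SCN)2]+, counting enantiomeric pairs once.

An octahedron has six vertices in three trans pairs; every non-trans pair is cis.
Each phen is bidentate and must span two cis positions.
There are 2 geometric isomers: SCN trans; SCN cis (chiral).

2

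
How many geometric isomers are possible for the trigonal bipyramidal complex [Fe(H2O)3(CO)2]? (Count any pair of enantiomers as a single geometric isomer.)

In a trigonal bipyramid the two axial positions differ from the three equatorial ones.
The distinct arrangements are (3 in all): CO both axial; CO one axial, one equatorial; CO both equatorial.

3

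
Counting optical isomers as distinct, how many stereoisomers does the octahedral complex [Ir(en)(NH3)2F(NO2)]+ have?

In an octahedral complex each vertex has one trans partner and four cis neighbours.
Each en is bidentate and must span two cis positions.
Working through the distinct placements yields 4 geometric isomers: NH3 cis (3 arrangements, 2 chiral); NH3 trans.
Of these, 2 lack any improper symmetry element and so occur as enantiomeric pairs, giving 4 + 2 = 6 stereoisomers in total.

6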